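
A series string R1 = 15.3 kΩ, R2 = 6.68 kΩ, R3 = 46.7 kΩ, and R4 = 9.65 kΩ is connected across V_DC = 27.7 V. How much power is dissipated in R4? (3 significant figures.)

P ≈ 1.21 mW

ΣR = 78.33 kΩ → I = 27.7/78.33 = 0.3536 mA.
V(R4) = I·R = 3.413 V; P = V·I = 3.413 × 0.3536 = 1.207 mW.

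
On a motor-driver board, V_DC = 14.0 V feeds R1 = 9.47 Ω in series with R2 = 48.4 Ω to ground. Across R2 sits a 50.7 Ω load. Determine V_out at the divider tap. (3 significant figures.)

V_out ≈ 10.1 V

R2 ‖ R_L = (48.4 × 50.7)/(48.4 + 50.7) = 24.76 Ω.
Voltage divider with the loaded lower leg: V_out = 14.0 × 24.76/(9.47 + 24.76) = 14.0 × 0.7234 = 10.13 V.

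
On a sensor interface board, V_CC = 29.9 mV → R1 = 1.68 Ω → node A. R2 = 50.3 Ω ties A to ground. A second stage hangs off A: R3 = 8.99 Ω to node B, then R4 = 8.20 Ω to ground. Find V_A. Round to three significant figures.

V_A ≈ 26.4 mV

Node A sees R2 in parallel with the series input of stage 2, R3 + R4 = 17.19 Ω.
R2 ‖ (R3+R4) = 12.81 Ω.
First divider: V_A = V_CC · 12.81/(1.68 + 12.81) = 26.43 mV.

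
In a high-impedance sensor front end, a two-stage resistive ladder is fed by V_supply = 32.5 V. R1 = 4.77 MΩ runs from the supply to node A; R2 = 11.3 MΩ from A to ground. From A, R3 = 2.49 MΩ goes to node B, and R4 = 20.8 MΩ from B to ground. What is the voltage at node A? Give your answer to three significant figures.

V_A ≈ 20.0 V

The second stage (R3 + R4 = 23.29 MΩ) loads node A in parallel with R2.
R2 ‖ (R3+R4) = 7.608 MΩ.
V_A = 32.5 × 7.608/(4.77 + 7.608) = 19.98 V.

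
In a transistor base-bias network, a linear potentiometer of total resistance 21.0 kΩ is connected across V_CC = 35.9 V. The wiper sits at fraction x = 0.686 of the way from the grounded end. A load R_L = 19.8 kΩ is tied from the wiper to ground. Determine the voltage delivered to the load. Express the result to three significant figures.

Split the track: R_lower = x·R_p = 14.41 kΩ, R_upper = (1−x)·R_p = 6.594 kΩ.
R_L loads the lower segment: effective lower R = 8.339 kΩ.
Then V_out = V_CC · 8.339/(6.594 + 8.339) = 20.05 V.

V_out ≈ 20.0 V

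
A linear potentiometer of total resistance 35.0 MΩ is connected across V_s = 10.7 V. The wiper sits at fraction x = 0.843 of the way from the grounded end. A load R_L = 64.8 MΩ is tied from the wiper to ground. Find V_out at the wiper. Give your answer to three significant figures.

The pot divides into 5.495 MΩ above the wiper and 29.50 MΩ below.
Lower segment in parallel with the load: 29.50 ‖ 64.8 = 20.27 MΩ.
Then V_out = V_s · 20.27/(5.495 + 20.27) = 8.418 V.

V_out ≈ 8.42 V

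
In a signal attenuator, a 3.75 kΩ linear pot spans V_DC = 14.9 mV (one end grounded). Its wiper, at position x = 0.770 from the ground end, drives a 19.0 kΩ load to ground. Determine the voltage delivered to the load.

Lower segment x·R_p = 2.888 kΩ; upper segment (1−x)·R_p = 0.8625 kΩ.
R_L loads the lower segment: effective lower R = 2.507 kΩ.
Then V_out = V_DC · 2.507/(0.8625 + 2.507) = 11.09 mV.
(Unloaded: V_out = x·V_DC = 11.5 mV.)

V_out ≈ 11.1 mV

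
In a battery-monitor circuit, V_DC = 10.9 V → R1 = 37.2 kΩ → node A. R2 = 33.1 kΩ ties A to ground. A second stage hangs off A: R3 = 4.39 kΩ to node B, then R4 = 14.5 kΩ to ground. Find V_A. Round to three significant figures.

V_A ≈ 2.66 V

Looking into the second stage from A: R3 + R4 = 18.89 kΩ appears in parallel with R2.
R2 ‖ (R3+R4) = 12.03 kΩ.
First divider: V_A = V_DC · 12.03/(37.2 + 12.03) = 2.663 V.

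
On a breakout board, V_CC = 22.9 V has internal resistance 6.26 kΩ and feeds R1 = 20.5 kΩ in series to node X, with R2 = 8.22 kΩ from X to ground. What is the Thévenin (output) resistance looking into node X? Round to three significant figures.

R1' = 6.26 + 20.5 = 26.76 kΩ (source resistance + R1).
Zeroing V_CC shorts the top of R1' to ground, so R_th = R1' ‖ R2 = 6.288 kΩ.

R_th ≈ 6.29 kΩ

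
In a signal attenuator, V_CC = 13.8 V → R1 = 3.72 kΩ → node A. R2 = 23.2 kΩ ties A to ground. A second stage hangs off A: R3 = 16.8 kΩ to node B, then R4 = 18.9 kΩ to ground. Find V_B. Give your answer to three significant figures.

Looking into the second stage from A: R3 + R4 = 35.70 kΩ appears in parallel with R2.
R2 ‖ (R3+R4) = 14.06 kΩ.
First divider: V_A = V_CC · 14.06/(3.72 + 14.06) = 10.91 V.
V_B = V_A × 0.5294 = 5.777 V.

V_B ≈ 5.78 V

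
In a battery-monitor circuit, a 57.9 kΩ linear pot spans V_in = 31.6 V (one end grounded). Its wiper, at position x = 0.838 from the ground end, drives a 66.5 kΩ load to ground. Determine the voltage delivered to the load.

V_out ≈ 23.7 V

Lower segment x·R_p = 48.52 kΩ; upper segment (1−x)·R_p = 9.380 kΩ.
(x·R_p) ‖ R_L = 28.05 kΩ.
V_out = 31.6 × 28.05/(9.380 + 28.05) = 23.68 V.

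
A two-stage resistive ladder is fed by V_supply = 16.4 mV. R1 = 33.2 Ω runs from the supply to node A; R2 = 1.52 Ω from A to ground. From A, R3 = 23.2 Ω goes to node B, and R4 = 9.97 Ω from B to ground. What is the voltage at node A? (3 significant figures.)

V_A ≈ 0.688 mV

The second stage (R3 + R4 = 33.17 Ω) loads node A in parallel with R2.
R2 ‖ (R3+R4) = 1.453 Ω.
V_A = 16.4 × 1.453/(33.2 + 1.453) = 0.6878 mV.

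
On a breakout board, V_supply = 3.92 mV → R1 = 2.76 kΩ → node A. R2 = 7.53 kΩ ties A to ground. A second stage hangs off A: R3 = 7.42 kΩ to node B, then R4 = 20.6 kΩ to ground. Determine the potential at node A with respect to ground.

V_A ≈ 2.68 mV

The second stage (R3 + R4 = 28.02 kΩ) loads node A in parallel with R2.
Effective lower resistance at A: R2 ‖ 28.02 = 5.935 kΩ.
First divider: V_A = V_supply · 5.935/(2.76 + 5.935) = 2.676 mV.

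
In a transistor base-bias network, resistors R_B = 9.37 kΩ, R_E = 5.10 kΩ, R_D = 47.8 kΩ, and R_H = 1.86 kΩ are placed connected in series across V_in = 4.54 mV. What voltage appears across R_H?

V ≈ 0.132 mV

Total series resistance ΣR = 9.37 + 5.10 + 47.8 + 1.86 = 64.13 kΩ.
Voltage divider: V = V_in · (1.860 / 64.13) = 4.54 × 0.02900 = 0.1317 mV.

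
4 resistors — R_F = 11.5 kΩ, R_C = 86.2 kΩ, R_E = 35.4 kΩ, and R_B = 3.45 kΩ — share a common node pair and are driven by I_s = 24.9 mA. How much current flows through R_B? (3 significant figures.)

ΣG = 1/11.5 + 1/86.2 + 1/35.4 + 1/3.45 = 0.4167.
By the current-divider rule, I = I_s · G_k/ΣG = 24.9 × 0.6957 = 17.32 mA.

I ≈ 17.3 mA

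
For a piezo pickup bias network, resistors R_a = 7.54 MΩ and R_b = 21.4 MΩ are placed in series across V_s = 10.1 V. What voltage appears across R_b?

Total series resistance ΣR = 7.54 + 21.4 = 28.94 MΩ.
V = V_s · R/ΣR = 10.1 × 0.7395 = 7.469 V.

V ≈ 7.47 V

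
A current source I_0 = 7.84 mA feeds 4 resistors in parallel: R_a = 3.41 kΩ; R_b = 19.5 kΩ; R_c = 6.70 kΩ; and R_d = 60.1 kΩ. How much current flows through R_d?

Conductances: ΣG = 1/3.41 + 1/19.5 + 1/6.70 + 1/60.1 = 0.5104 (1/kΩ).
R_d takes the fraction G_k/ΣG = 0.01664/0.5104 = 0.03260, so I = 7.84 × 0.03260 = 0.2556 mA.

I ≈ 0.256 mA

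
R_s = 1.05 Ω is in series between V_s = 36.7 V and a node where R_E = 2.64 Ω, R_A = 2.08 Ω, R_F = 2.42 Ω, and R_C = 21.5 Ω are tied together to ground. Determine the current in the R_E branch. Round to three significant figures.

Combine the parallel branches: R_p = (1/2.64 + 1/2.08 + 1/2.42 + 1/21.5)⁻¹ = 0.7580 Ω.
Node voltage V_A = V_s · R_p/(R_s + R_p) = 36.7 × 0.4192 = 15.39 V.
Branch current I = V_A/R_E = 15.39/2.64 = 5.828 A.

I ≈ 5.83 A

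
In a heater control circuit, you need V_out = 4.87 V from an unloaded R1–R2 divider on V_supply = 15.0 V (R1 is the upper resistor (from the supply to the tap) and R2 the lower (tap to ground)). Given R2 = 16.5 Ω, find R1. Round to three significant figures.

V_out/V_supply = R2/(R1+R2) = 0.3247.
Rearranging, R1 = R2·(1−k)/k = 16.5 × 2.080 = 34.32 Ω.

R1 ≈ 34.3 Ω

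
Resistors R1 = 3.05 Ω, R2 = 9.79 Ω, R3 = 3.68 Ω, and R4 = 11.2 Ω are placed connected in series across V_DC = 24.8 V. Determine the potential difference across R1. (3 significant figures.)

V ≈ 2.73 V

ΣR = 3.05 + 9.79 + 3.68 + 11.2 = 27.72 Ω.
By the voltage-divider rule, V = 24.8 × 3.050/27.72 = 2.729 V.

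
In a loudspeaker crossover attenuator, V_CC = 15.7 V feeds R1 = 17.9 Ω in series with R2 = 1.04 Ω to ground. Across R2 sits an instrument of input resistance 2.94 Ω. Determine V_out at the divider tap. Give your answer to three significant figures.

V_out ≈ 0.646 V

The load sits in parallel with R2, giving an effective lower resistance R2' = R2·R_L/(R2+R_L) = 0.7682 Ω.
Now apply the divider: V_out = 15.7 × 0.04115 = 0.6461 V.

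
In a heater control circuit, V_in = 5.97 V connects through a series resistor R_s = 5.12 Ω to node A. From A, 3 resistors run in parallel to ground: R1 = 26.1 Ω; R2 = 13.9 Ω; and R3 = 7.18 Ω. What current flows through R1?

I ≈ 0.100 A

Equivalent of the parallel group: R_p = 4.007 Ω.
V_A = 5.97 × 4.007/9.127 = 2.621 V.
Branch current I = V_A/R1 = 2.621/26.1 = 0.1004 A.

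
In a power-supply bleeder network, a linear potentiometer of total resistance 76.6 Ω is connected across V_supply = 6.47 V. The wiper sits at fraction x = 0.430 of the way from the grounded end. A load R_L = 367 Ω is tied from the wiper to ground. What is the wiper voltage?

V_out ≈ 2.65 V

Split the track: R_lower = x·R_p = 32.94 Ω, R_upper = (1−x)·R_p = 43.66 Ω.
R_L loads the lower segment: effective lower R = 30.23 Ω.
Then V_out = V_supply · 30.23/(43.66 + 30.23) = 2.647 V.
(Unloaded: V_out = x·V_supply = 2.78 V.)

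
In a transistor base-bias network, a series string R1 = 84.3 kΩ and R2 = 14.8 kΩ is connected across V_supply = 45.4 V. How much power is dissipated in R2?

The common current is I = 45.4/99.10 = 0.4581 mA.
P(R2) = I²·R2 = (0.4581)² × 14.8 = 3.106 mW.

P ≈ 3.11 mW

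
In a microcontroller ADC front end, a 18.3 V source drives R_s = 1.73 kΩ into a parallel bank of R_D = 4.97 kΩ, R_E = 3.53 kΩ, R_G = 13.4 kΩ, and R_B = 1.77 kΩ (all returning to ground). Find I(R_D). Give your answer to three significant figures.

Equivalent of the parallel group: R_p = 0.8896 kΩ.
V_A by voltage divider: V_A = 18.3 × 0.8896/(1.73 + 0.8896) = 6.215 V.
Branch current I = V_A/R_D = 6.215/4.97 = 1.250 mA.

I ≈ 1.25 mA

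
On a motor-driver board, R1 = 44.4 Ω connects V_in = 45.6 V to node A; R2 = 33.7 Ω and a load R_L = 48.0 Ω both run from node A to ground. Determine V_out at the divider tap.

The load sits in parallel with R2, giving an effective lower resistance R2' = R2·R_L/(R2+R_L) = 19.80 Ω.
Now apply the divider: V_out = 45.6 × 0.3084 = 14.06 V.
(Unloaded it would be 19.7 V; the load pulls it down.)

V_out ≈ 14.1 V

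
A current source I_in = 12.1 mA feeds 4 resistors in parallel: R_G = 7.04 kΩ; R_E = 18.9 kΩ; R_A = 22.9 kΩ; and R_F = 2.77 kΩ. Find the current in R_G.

I ≈ 2.87 mA

Conductances: ΣG = 1/7.04 + 1/18.9 + 1/22.9 + 1/2.77 = 0.5996 (1/kΩ).
R_G takes the fraction G_k/ΣG = 0.1420/0.5996 = 0.2369, so I = 12.1 × 0.2369 = 2.866 mA.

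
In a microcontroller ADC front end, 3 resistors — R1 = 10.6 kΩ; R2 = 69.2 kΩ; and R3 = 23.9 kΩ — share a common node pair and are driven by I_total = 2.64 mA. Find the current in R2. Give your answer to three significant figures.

ΣG = 1/10.6 + 1/69.2 + 1/23.9 = 0.1506.
R2 takes the fraction G_k/ΣG = 0.01445/0.1506 = 0.09594, so I = 2.64 × 0.09594 = 0.2533 mA.

I ≈ 0.253 mA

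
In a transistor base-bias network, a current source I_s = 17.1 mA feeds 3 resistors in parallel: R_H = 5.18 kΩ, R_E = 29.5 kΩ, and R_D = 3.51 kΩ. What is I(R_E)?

Conductances: ΣG = 1/5.18 + 1/29.5 + 1/3.51 = 0.5118 (1/kΩ).
R_E takes the fraction G_k/ΣG = 0.03390/0.5118 = 0.06623, so I = 17.1 × 0.06623 = 1.132 mA.

I ≈ 1.13 mA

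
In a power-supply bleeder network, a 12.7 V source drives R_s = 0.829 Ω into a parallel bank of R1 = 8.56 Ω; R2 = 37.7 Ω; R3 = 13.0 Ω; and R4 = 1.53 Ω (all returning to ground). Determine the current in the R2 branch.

Combine the parallel branches: R_p = (1/8.56 + 1/37.7 + 1/13.0 + 1/1.53)⁻¹ = 1.144 Ω.
V_A = 12.7 × 1.144/1.973 = 7.365 V.
Branch current I = V_A/R2 = 7.365/37.7 = 0.1954 A.
(Equivalently: I_total = 6.436 A, then current-divider fraction G_k/ΣG = 0.03035.)

I ≈ 0.195 A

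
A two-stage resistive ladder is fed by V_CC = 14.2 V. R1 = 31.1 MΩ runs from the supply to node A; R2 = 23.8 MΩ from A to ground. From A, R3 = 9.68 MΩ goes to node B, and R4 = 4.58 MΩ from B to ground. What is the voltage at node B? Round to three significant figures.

Looking into the second stage from A: R3 + R4 = 14.26 MΩ appears in parallel with R2.
R2 ‖ (R3+R4) = 8.917 MΩ.
V_A = 14.2 × 8.917/(31.1 + 8.917) = 3.164 V.
V_B = V_A × 0.3212 = 1.016 V.

V_B ≈ 1.02 V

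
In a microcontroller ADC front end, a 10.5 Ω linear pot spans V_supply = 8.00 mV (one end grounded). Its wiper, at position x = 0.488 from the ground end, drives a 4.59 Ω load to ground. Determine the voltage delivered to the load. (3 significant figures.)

Lower segment x·R_p = 5.124 Ω; upper segment (1−x)·R_p = 5.376 Ω.
Lower segment in parallel with the load: 5.124 ‖ 4.59 = 2.421 Ω.
V_out = 8.00 × 2.421/(5.376 + 2.421) = 2.484 mV.
(Unloaded: V_out = x·V_supply = 3.90 mV.)

V_out ≈ 2.48 mV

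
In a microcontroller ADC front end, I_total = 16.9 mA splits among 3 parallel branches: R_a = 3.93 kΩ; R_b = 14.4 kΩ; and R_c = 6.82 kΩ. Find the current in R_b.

Conductances: ΣG = 1/3.93 + 1/14.4 + 1/6.82 = 0.4705 (1/kΩ).
Current divider: I(R_b) = I_total · G_k/ΣG = 16.9 × (0.06944/0.4705) = 16.9 × 0.1476 = 2.494 mA.

I ≈ 2.49 mA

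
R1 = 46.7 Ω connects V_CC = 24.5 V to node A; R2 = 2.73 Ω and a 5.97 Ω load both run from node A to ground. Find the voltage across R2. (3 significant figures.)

V_out ≈ 0.945 V

The load sits in parallel with R2, giving an effective lower resistance R2' = R2·R_L/(R2+R_L) = 1.873 Ω.
Then V_out = V_CC · R2'/(R1 + R2') = 24.5 × 1.873/48.57 = 0.9449 V.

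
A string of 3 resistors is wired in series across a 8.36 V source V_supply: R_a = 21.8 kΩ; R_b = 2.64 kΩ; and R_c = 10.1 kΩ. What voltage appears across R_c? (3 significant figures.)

Total series resistance ΣR = 21.8 + 2.64 + 10.1 = 34.54 kΩ.
V = V_supply · R/ΣR = 8.36 × 0.2924 = 2.445 V.

V ≈ 2.44 V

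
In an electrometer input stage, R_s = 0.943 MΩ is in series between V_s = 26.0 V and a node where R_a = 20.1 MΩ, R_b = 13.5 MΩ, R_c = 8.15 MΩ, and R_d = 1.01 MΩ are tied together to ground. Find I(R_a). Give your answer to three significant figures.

Parallel bank: R_p = 1/(1/20.1 + 1/13.5 + 1/8.15 + 1/1.01) = 0.8087 MΩ.
V_A = 26.0 × 0.8087/1.752 = 12.00 V.
I(R_a) = V_A / R_a = 12.00/20.1 = 0.5972 µA.
(Equivalently: I_total = 14.84 µA, then current-divider fraction G_k/ΣG = 0.04023.)

I ≈ 0.597 µA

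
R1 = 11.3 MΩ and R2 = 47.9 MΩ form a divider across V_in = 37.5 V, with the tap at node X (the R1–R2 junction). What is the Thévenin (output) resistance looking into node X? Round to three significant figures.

Looking into X with the source shorted: R_th = R1·R2/(R1+R2) = 11.30 × 47.9/59.20 = 9.143 MΩ.

R_th ≈ 9.14 MΩ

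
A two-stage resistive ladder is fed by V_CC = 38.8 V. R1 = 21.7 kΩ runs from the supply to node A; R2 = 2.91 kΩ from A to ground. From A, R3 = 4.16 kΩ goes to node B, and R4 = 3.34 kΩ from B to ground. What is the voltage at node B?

Looking into the second stage from A: R3 + R4 = 7.500 kΩ appears in parallel with R2.
Effective lower resistance at A: R2 ‖ 7.500 = 2.097 kΩ.
V_A = 38.8 × 2.097/(21.7 + 2.097) = 3.418 V.
Stage 2 is unloaded, so V_B = V_A · R4/(R3+R4) = 3.418 × 3.34/7.500 = 1.522 V.

V_B ≈ 1.52 V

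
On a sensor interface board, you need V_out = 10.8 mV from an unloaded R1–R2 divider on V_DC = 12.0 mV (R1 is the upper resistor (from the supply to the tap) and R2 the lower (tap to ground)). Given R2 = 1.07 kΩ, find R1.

Required fraction k = V_out/V_DC = 0.9000.
R1 = R2·(1/k − 1) = 1.07 × 0.1111 = 0.1189 kΩ.

R1 ≈ 0.119 kΩ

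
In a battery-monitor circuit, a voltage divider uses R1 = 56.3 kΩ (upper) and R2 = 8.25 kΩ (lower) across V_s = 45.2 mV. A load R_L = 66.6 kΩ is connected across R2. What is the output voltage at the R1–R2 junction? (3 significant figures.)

R2 ‖ R_L = (8.25 × 66.6)/(8.25 + 66.6) = 7.341 kΩ.
Then V_out = V_s · R2'/(R1 + R2') = 45.2 × 7.341/63.64 = 5.214 mV.
(Unloaded it would be 5.78 mV; the load pulls it down.)

V_out ≈ 5.21 mV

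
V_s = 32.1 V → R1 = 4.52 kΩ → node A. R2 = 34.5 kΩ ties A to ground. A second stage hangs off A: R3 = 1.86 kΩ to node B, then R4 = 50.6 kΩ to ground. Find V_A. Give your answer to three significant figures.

V_A ≈ 26.4 V

Node A sees R2 in parallel with the series input of stage 2, R3 + R4 = 52.46 kΩ.
Effective lower resistance at A: R2 ‖ 52.46 = 20.81 kΩ.
So V_A = 32.1 × 0.8216 = 26.37 V.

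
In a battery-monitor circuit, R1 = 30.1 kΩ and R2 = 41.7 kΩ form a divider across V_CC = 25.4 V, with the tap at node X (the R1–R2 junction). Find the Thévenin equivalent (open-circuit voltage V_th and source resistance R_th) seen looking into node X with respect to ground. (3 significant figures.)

V_th ≈ 14.8 V, R_th ≈ 17.5 kΩ

Open-circuit (no load on X): V_th = V_CC · R2/(R1 + R2) = 25.4 × 41.7/(30.10 + 41.7) = 14.75 V.
With V_CC suppressed (replaced by a short), R_th = R1 ‖ R2 = (30.10 × 41.7)/(30.10 + 41.7) = 17.48 kΩ.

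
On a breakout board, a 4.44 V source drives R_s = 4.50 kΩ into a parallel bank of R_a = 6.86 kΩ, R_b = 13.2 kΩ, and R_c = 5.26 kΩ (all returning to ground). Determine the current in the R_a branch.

Equivalent of the parallel group: R_p = 2.429 kΩ.
V_A by voltage divider: V_A = 4.44 × 2.429/(4.50 + 2.429) = 1.557 V.
Branch current I = V_A/R_a = 1.557/6.86 = 0.2269 mA.

I ≈ 0.227 mA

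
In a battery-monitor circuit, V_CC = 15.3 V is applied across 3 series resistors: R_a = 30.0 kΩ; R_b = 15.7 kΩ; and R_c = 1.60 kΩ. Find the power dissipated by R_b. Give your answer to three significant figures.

P ≈ 1.64 mW

The common current is I = 15.3/47.30 = 0.3235 mA.
V(R_b) = I·R = 5.078 V; P = V·I = 5.078 × 0.3235 = 1.643 mW.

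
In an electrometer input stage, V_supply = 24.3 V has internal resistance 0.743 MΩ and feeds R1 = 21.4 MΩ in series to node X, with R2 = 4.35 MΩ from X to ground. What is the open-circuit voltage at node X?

R1' = 0.743 + 21.4 = 22.14 MΩ (source resistance + R1).
V_th is the unloaded tap voltage: V_supply · R2/(R1'+R2) = 24.3 × 0.1642 = 3.990 V.

V_th ≈ 3.99 V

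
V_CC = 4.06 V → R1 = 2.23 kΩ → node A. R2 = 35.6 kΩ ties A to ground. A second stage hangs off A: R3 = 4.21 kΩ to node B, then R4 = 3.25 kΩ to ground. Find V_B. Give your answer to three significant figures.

V_B ≈ 1.30 V

Looking into the second stage from A: R3 + R4 = 7.460 kΩ appears in parallel with R2.
Effective lower resistance at A: R2 ‖ 7.460 = 6.168 kΩ.
V_A = 4.06 × 6.168/(2.23 + 6.168) = 2.982 V.
V_B = V_A × 0.4357 = 1.299 V.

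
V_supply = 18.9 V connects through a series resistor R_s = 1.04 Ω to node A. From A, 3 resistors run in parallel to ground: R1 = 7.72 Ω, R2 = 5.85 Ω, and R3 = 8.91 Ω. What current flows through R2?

I ≈ 2.26 A

Combine the parallel branches: R_p = (1/7.72 + 1/5.85 + 1/8.91)⁻¹ = 2.423 Ω.
V_A = 18.9 × 2.423/3.463 = 13.22 V.
I(R2) = V_A / R2 = 13.22/5.85 = 2.261 A.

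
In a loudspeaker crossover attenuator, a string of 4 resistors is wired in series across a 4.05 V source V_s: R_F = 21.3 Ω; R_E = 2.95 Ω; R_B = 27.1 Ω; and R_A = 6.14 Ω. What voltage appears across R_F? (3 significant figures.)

ΣR = 21.3 + 2.95 + 27.1 + 6.14 = 57.49 Ω.
Voltage divider: V = V_s · (21.30 / 57.49) = 4.05 × 0.3705 = 1.501 V.

V ≈ 1.50 V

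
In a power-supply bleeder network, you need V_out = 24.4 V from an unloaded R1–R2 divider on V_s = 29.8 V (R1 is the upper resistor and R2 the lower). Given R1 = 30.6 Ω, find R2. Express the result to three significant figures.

V_out/V_s = R2/(R1+R2) = 0.8188.
So R2 = R1 · V_out/(V_s − V_out) = 30.6 × 24.4/(29.8 − 24.4) = 30.6 × 4.519 = 138.3 Ω.

R2 ≈ 138 Ω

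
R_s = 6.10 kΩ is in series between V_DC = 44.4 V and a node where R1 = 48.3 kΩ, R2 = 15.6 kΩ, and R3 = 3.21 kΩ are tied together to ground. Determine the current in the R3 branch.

I ≈ 4.05 mA

Combine the parallel branches: R_p = (1/48.3 + 1/15.6 + 1/3.21)⁻¹ = 2.523 kΩ.
V_A by voltage divider: V_A = 44.4 × 2.523/(6.10 + 2.523) = 12.99 V.
I(R3) = V_A / R3 = 12.99/3.21 = 4.047 mA.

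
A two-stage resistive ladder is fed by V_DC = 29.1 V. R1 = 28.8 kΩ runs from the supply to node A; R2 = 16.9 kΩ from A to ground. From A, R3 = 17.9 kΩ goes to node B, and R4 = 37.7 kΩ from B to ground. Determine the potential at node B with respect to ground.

Node A sees R2 in parallel with the series input of stage 2, R3 + R4 = 55.60 kΩ.
Effective lower resistance at A: R2 ‖ 55.60 = 12.96 kΩ.
First divider: V_A = V_DC · 12.96/(28.8 + 12.96) = 9.031 V.
V_B = V_A × 0.6781 = 6.124 V.

V_B ≈ 6.12 V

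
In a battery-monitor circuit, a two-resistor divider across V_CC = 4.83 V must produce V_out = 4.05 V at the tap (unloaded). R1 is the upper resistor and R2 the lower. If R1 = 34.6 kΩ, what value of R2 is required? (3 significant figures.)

R2 ≈ 180 kΩ

Required fraction k = V_out/V_CC = 0.8385.
Rearranging, R2 = R1·k/(1−k) = 34.6 × 5.192 = 179.7 kΩ.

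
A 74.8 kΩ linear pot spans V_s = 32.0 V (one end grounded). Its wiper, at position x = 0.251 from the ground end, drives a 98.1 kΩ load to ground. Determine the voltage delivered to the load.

The pot divides into 56.03 kΩ above the wiper and 18.77 kΩ below.
Lower segment in parallel with the load: 18.77 ‖ 98.1 = 15.76 kΩ.
Loaded-divider output: V_out = 32.0 × 0.2195 = 7.025 V.

V_out ≈ 7.02 V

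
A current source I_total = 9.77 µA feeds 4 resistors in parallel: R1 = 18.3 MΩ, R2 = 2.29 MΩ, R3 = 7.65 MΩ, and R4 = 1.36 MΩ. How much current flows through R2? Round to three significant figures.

Conductances: ΣG = 1/18.3 + 1/2.29 + 1/7.65 + 1/1.36 = 1.357 (1/MΩ).
By the current-divider rule, I = I_total · G_k/ΣG = 9.77 × 0.3217 = 3.143 µA.

I ≈ 3.14 µA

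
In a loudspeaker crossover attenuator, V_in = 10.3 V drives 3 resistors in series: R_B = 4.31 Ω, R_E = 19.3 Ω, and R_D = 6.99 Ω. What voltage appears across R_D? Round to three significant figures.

Series total: ΣR = 4.31 + 19.3 + 6.99 = 30.60 Ω.
Voltage divider: V = V_in · (6.990 / 30.60) = 10.3 × 0.2284 = 2.353 V.

V ≈ 2.35 V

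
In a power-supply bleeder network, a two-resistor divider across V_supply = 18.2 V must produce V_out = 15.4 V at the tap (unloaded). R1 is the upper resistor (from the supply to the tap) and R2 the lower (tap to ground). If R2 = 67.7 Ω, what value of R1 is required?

Required fraction k = V_out/V_supply = 0.8462.
R1 = R2·(1/k − 1) = 67.7 × 0.1818 = 12.31 Ω.

R1 ≈ 12.3 Ω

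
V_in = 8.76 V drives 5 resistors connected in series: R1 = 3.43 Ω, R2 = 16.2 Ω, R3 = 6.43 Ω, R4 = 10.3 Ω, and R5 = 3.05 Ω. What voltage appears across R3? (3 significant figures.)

Total series resistance ΣR = 3.43 + 16.2 + 6.43 + 10.3 + 3.05 = 39.41 Ω.
Voltage divider: V = V_in · (6.430 / 39.41) = 8.76 × 0.1632 = 1.429 V.

V ≈ 1.43 V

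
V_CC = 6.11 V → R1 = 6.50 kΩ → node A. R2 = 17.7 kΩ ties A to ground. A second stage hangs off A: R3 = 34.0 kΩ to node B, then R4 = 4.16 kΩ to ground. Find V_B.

Looking into the second stage from A: R3 + R4 = 38.16 kΩ appears in parallel with R2.
R2 ‖ (R3+R4) = 12.09 kΩ.
First divider: V_A = V_CC · 12.09/(6.50 + 12.09) = 3.974 V.
Then the unloaded second divider: V_B = V_A × R4/(R3+R4) = 3.974 × 0.1090 = 0.4332 V.

V_B ≈ 0.433 V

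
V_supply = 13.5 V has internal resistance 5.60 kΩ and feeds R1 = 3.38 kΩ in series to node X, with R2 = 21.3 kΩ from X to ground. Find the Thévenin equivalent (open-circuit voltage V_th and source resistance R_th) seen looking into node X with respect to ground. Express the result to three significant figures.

R1' = 5.60 + 3.38 = 8.980 kΩ (source resistance + R1).
Open-circuit (no load on X): V_th = V_supply · R2/(R1' + R2) = 13.5 × 21.3/(8.980 + 21.3) = 9.496 V.
Looking into X with the source shorted: R_th = R1'·R2/(R1'+R2) = 8.980 × 21.3/30.28 = 6.317 kΩ.

V_th ≈ 9.50 V, R_th ≈ 6.32 kΩ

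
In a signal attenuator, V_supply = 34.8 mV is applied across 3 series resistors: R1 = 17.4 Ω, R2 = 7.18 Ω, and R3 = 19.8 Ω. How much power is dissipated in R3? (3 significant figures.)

The common current is I = 34.8/44.38 = 0.7841 mA.
V(R3) = I·R = 15.53 mV; P = V·I = 15.53 × 0.7841 = 12.17 µW.

P ≈ 12.2 µW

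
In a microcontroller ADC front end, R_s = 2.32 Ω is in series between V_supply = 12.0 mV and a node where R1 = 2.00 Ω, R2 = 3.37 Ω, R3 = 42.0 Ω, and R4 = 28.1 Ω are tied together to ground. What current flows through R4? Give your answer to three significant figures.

I ≈ 0.143 mA

Equivalent of the parallel group: R_p = 1.168 Ω.
V_A by voltage divider: V_A = 12.0 × 1.168/(2.32 + 1.168) = 4.018 mV.
Branch current I = V_A/R4 = 4.018/28.1 = 0.1430 mA.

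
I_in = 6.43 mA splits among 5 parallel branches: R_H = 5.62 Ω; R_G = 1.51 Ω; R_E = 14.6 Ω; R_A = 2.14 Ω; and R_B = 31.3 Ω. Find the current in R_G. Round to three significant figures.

I ≈ 3.02 mA

Total conductance ΣG = 1/5.62 + 1/1.51 + 1/14.6 + 1/2.14 + 1/31.3 = 1.408 (units of 1/Ω).
Current divider: I(R_G) = I_in · G_k/ΣG = 6.43 × (0.6623/1.408) = 6.43 × 0.4704 = 3.025 mA.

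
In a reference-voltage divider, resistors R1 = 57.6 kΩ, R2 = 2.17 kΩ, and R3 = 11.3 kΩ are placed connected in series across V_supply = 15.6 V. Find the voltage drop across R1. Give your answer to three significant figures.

ΣR = 57.6 + 2.17 + 11.3 = 71.07 kΩ.
By the voltage-divider rule, V = 15.6 × 57.60/71.07 = 12.64 V.

V ≈ 12.6 V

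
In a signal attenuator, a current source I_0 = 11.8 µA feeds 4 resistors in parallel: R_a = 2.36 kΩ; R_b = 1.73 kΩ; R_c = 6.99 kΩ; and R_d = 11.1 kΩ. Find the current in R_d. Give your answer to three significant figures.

I ≈ 0.861 µA

ΣG = 1/2.36 + 1/1.73 + 1/6.99 + 1/11.1 = 1.235.
By the current-divider rule, I = I_0 · G_k/ΣG = 11.8 × 0.07295 = 0.8608 µA.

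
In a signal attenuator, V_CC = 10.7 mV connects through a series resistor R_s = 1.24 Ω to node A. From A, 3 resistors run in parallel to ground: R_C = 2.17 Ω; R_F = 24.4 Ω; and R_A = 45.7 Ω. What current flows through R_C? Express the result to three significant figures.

I ≈ 2.99 mA

Parallel bank: R_p = 1/(1/2.17 + 1/24.4 + 1/45.7) = 1.910 Ω.
Node voltage V_A = V_CC · R_p/(R_s + R_p) = 10.7 × 0.6063 = 6.487 mV.
Branch current I = V_A/R_C = 6.487/2.17 = 2.990 mA.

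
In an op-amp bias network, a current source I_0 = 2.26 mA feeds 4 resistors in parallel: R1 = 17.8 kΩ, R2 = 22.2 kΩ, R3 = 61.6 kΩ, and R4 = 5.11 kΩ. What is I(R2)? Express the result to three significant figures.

I ≈ 0.325 mA

Conductances: ΣG = 1/17.8 + 1/22.2 + 1/61.6 + 1/5.11 = 0.3132 (1/kΩ).
By the current-divider rule, I = I_0 · G_k/ΣG = 2.26 × 0.1438 = 0.3251 mA.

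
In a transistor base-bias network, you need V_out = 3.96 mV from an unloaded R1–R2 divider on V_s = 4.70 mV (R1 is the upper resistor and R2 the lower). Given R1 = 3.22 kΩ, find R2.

V_out/V_s = R2/(R1+R2) = 0.8426.
R2 = R1 · 0.8426/(1 − 0.8426) = 17.23 kΩ.

R2 ≈ 17.2 kΩ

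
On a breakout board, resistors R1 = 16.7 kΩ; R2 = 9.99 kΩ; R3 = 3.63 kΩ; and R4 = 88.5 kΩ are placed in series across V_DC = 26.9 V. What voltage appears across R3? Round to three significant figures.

V ≈ 0.822 V

ΣR = 16.7 + 9.99 + 3.63 + 88.5 = 118.8 kΩ.
By the voltage-divider rule, V = 26.9 × 3.630/118.8 = 0.8218 V.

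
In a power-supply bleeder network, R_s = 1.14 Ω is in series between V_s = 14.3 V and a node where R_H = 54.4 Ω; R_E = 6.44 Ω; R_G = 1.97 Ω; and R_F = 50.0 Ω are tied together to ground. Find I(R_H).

Parallel bank: R_p = 1/(1/54.4 + 1/6.44 + 1/1.97 + 1/50.0) = 1.426 Ω.
V_A by voltage divider: V_A = 14.3 × 1.426/(1.14 + 1.426) = 7.947 V.
Branch current I = V_A/R_H = 7.947/54.4 = 0.1461 A.

I ≈ 0.146 A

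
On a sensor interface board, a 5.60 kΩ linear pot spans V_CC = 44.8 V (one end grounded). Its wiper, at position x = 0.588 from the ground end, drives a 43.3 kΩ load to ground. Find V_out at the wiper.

Lower segment x·R_p = 3.293 kΩ; upper segment (1−x)·R_p = 2.307 kΩ.
(x·R_p) ‖ R_L = 3.060 kΩ.
V_out = 44.8 × 3.060/(2.307 + 3.060) = 25.54 V.
(Unloaded: V_out = x·V_CC = 26.3 V.)

V_out ≈ 25.5 V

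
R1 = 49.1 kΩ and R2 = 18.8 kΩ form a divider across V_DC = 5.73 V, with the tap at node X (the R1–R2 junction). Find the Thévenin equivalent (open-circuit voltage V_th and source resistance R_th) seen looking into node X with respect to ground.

V_th ≈ 1.59 V, R_th ≈ 13.6 kΩ

Open-circuit (no load on X): V_th = V_DC · R2/(R1 + R2) = 5.73 × 18.8/(49.10 + 18.8) = 1.587 V.
Zeroing V_DC shorts the top of R1 to ground, so R_th = R1 ‖ R2 = 13.59 kΩ.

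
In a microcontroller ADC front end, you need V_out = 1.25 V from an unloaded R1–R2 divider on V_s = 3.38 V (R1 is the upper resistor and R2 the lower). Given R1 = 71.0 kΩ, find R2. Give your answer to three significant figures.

The divider ratio is R2/(R1+R2) = 1.25/3.38 = 0.3698.
Rearranging, R2 = R1·k/(1−k) = 71.0 × 0.5869 = 41.67 kΩ.

R2 ≈ 41.7 kΩ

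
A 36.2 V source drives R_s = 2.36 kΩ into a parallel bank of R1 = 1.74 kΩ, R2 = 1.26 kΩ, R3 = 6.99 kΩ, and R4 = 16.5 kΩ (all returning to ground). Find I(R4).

I ≈ 0.466 mA

Parallel bank: R_p = 1/(1/1.74 + 1/1.26 + 1/6.99 + 1/16.5) = 0.6361 kΩ.
V_A = 36.2 × 0.6361/2.996 = 7.686 V.
Branch current I = V_A/R4 = 7.686/16.5 = 0.4658 mA.
(Equivalently: I_total = 12.08 mA, then current-divider fraction G_k/ΣG = 0.03855.)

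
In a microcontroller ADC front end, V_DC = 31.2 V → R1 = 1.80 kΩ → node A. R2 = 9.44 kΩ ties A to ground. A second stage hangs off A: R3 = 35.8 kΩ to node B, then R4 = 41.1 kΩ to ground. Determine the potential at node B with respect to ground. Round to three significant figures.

Looking into the second stage from A: R3 + R4 = 76.90 kΩ appears in parallel with R2.
R2 ‖ (R3+R4) = 8.408 kΩ.
So V_A = 31.2 × 0.8237 = 25.70 V.
V_B = V_A × 0.5345 = 13.73 V.

V_B ≈ 13.7 V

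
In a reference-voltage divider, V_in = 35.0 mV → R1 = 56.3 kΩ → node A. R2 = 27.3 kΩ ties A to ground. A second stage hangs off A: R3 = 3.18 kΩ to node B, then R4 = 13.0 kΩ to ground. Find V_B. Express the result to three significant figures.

The second stage (R3 + R4 = 16.18 kΩ) loads node A in parallel with R2.
Effective lower resistance at A: R2 ‖ 16.18 = 10.16 kΩ.
V_A = 35.0 × 10.16/(56.3 + 10.16) = 5.350 mV.
V_B = V_A × 0.8035 = 4.299 mV.

V_B ≈ 4.30 mV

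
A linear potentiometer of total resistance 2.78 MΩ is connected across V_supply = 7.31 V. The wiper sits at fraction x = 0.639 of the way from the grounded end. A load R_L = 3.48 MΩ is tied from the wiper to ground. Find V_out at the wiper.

The pot divides into 1.004 MΩ above the wiper and 1.776 MΩ below.
Lower segment in parallel with the load: 1.776 ‖ 3.48 = 1.176 MΩ.
Loaded-divider output: V_out = 7.31 × 0.5396 = 3.944 V.

V_out ≈ 3.94 V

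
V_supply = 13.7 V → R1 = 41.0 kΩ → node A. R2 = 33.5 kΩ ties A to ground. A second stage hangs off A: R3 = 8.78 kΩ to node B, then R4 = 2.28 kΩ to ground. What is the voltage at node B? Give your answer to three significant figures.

V_B ≈ 0.476 V

The second stage (R3 + R4 = 11.06 kΩ) loads node A in parallel with R2.
R2 ‖ (R3+R4) = 8.315 kΩ.
V_A = 13.7 × 8.315/(41.0 + 8.315) = 2.310 V.
V_B = V_A × 0.2061 = 0.4762 V.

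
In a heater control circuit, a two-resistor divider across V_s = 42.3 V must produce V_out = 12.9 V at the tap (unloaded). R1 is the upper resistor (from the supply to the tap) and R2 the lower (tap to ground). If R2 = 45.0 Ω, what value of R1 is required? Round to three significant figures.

R1 ≈ 103 Ω

V_out/V_s = R2/(R1+R2) = 0.3050.
So R1 = R2 · (V_s/V_out − 1) = 45.0 × (42.3/12.9 − 1) = 45.0 × 2.279 = 102.6 Ω.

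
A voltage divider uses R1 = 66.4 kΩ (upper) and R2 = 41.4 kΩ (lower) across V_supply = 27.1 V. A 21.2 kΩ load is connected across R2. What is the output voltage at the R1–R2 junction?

The load sits in parallel with R2, giving an effective lower resistance R2' = R2·R_L/(R2+R_L) = 14.02 kΩ.
Then V_out = V_supply · R2'/(R1 + R2') = 27.1 × 14.02/80.42 = 4.725 V.
(Unloaded it would be 10.4 V; the load pulls it down.)

V_out ≈ 4.72 V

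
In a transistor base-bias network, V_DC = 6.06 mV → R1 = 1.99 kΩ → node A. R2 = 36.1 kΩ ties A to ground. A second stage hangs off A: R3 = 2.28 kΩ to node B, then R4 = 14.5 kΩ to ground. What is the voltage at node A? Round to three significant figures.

Node A sees R2 in parallel with the series input of stage 2, R3 + R4 = 16.78 kΩ.
Effective lower resistance at A: R2 ‖ 16.78 = 11.46 kΩ.
So V_A = 6.06 × 0.8520 = 5.163 mV.

V_A ≈ 5.16 mV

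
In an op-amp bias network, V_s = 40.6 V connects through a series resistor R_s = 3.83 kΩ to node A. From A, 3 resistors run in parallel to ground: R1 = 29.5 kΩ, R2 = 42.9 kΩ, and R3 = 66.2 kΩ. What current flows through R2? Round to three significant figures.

I ≈ 0.741 mA

Equivalent of the parallel group: R_p = 13.83 kΩ.
Node voltage V_A = V_s · R_p/(R_s + R_p) = 40.6 × 0.7831 = 31.79 V.
I(R2) = V_A / R2 = 31.79/42.9 = 0.7411 mA.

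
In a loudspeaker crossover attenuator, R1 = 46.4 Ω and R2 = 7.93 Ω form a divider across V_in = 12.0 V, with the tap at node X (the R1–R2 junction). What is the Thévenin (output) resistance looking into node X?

R_th ≈ 6.77 Ω

Looking into X with the source shorted: R_th = R1·R2/(R1+R2) = 46.40 × 7.93/54.33 = 6.773 Ω.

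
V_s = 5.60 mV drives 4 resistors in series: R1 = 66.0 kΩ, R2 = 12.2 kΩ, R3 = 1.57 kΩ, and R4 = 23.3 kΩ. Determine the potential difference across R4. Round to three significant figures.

Total series resistance ΣR = 66.0 + 12.2 + 1.57 + 23.3 = 103.1 kΩ.
By the voltage-divider rule, V = 5.60 × 23.30/103.1 = 1.266 mV.

V ≈ 1.27 mV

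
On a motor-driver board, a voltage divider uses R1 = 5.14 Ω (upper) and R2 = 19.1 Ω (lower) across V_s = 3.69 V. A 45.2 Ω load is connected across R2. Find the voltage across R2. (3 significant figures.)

First combine the lower leg with the load: R2 ‖ R_L = 13.43 Ω.
Then V_out = V_s · R2'/(R1 + R2') = 3.69 × 13.43/18.57 = 2.668 V.

V_out ≈ 2.67 V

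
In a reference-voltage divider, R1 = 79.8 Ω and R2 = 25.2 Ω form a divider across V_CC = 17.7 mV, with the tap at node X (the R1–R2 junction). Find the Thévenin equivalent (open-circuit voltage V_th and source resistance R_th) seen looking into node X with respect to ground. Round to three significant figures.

V_th ≈ 4.25 mV, R_th ≈ 19.2 Ω

Open-circuit (no load on X): V_th = V_CC · R2/(R1 + R2) = 17.7 × 25.2/(79.80 + 25.2) = 4.248 mV.
Zeroing V_CC shorts the top of R1 to ground, so R_th = R1 ‖ R2 = 19.15 Ω.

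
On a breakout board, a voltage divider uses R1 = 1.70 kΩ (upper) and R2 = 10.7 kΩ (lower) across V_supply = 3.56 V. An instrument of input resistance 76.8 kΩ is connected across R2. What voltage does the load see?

V_out ≈ 3.01 V

First combine the lower leg with the load: R2 ‖ R_L = 9.392 kΩ.
Now apply the divider: V_out = 3.56 × 0.8467 = 3.014 V.
(Unloaded it would be 3.07 V; the load pulls it down.)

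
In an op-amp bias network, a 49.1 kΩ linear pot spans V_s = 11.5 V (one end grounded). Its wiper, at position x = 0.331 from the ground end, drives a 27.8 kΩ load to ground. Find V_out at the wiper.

V_out ≈ 2.74 V

Split the track: R_lower = x·R_p = 16.25 kΩ, R_upper = (1−x)·R_p = 32.85 kΩ.
R_L loads the lower segment: effective lower R = 10.26 kΩ.
Then V_out = V_s · 10.26/(32.85 + 10.26) = 2.736 V.
(Unloaded: V_out = x·V_s = 3.81 V.)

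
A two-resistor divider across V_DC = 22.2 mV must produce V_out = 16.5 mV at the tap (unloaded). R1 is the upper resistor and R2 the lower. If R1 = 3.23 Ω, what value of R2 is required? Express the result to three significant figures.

R2 ≈ 9.35 Ω

The divider ratio is R2/(R1+R2) = 16.5/22.2 = 0.7432.
Rearranging, R2 = R1·k/(1−k) = 3.23 × 2.895 = 9.350 Ω.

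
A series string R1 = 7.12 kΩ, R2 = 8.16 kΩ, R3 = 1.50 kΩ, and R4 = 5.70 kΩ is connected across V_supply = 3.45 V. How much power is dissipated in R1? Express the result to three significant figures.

The common current is I = 3.45/22.48 = 0.1535 mA.
P(R1) = I²·R1 = (0.1535)² × 7.12 = 0.1677 mW.

P ≈ 0.168 mW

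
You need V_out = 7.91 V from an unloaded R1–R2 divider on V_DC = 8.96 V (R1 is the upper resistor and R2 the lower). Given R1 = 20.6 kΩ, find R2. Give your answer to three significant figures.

R2 ≈ 155 kΩ

V_out/V_DC = R2/(R1+R2) = 0.8828.
Rearranging, R2 = R1·k/(1−k) = 20.6 × 7.533 = 155.2 kΩ.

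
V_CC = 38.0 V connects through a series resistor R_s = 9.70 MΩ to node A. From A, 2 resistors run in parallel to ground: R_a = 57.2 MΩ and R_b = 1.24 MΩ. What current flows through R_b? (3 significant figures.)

Combine the parallel branches: R_p = (1/57.2 + 1/1.24)⁻¹ = 1.214 MΩ.
V_A by voltage divider: V_A = 38.0 × 1.214/(9.70 + 1.214) = 4.226 V.
I(R_b) = V_A / R_b = 4.226/1.24 = 3.408 µA.

I ≈ 3.41 µA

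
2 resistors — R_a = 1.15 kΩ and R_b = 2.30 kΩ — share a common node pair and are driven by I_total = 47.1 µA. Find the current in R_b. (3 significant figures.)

I ≈ 15.7 µA

For two parallel branches, I_k = I_total · (other R)/(sum of R).
I(R_b) = 47.1 × 1.15/(1.15 + 2.30) = 47.1 × 0.3333 = 15.70 µA.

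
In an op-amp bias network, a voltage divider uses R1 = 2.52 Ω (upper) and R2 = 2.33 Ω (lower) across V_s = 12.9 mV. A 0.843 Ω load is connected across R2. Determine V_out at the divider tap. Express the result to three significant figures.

The load sits in parallel with R2, giving an effective lower resistance R2' = R2·R_L/(R2+R_L) = 0.6190 Ω.
Now apply the divider: V_out = 12.9 × 0.1972 = 2.544 mV.
(Unloaded it would be 6.20 mV; the load pulls it down.)

V_out ≈ 2.54 mV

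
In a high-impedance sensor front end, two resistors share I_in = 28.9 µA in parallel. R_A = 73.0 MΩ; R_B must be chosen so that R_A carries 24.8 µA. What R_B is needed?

The fraction through R_A equals R_B/(R_A+R_B).
24.8/28.9 = R_B/(R_A + R_B) → R_B = R_A · (0.8581)/(1 − 0.8581) = 73.0 × 6.049 = 441.6 MΩ.

R_B ≈ 442 MΩ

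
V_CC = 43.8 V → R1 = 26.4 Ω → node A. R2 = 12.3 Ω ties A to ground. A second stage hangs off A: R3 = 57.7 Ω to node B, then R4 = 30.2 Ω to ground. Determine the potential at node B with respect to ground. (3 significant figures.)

Node A sees R2 in parallel with the series input of stage 2, R3 + R4 = 87.90 Ω.
Effective lower resistance at A: R2 ‖ 87.90 = 10.79 Ω.
First divider: V_A = V_CC · 10.79/(26.4 + 10.79) = 12.71 V.
Then the unloaded second divider: V_B = V_A × R4/(R3+R4) = 12.71 × 0.3436 = 4.366 V.

V_B ≈ 4.37 V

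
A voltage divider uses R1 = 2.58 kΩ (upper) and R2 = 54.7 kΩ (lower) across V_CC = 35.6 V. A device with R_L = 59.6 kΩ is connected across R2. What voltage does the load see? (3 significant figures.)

First combine the lower leg with the load: R2 ‖ R_L = 28.52 kΩ.
Then V_out = V_CC · R2'/(R1 + R2') = 35.6 × 28.52/31.10 = 32.65 V.
(Unloaded it would be 34.0 V; the load pulls it down.)

V_out ≈ 32.6 V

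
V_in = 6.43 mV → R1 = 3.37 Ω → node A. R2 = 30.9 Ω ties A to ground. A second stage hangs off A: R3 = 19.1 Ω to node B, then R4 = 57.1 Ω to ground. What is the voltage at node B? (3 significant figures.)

Looking into the second stage from A: R3 + R4 = 76.20 Ω appears in parallel with R2.
R2 ‖ (R3+R4) = 21.98 Ω.
V_A = 6.43 × 21.98/(3.37 + 21.98) = 5.575 mV.
Stage 2 is unloaded, so V_B = V_A · R4/(R3+R4) = 5.575 × 57.1/76.20 = 4.178 mV.

V_B ≈ 4.18 mV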